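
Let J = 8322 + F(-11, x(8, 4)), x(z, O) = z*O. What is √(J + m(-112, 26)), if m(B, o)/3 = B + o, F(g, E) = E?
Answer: 4*√506 ≈ 89.978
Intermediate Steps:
x(z, O) = O*z
m(B, o) = 3*B + 3*o (m(B, o) = 3*(B + o) = 3*B + 3*o)
J = 8354 (J = 8322 + 4*8 = 8322 + 32 = 8354)
√(J + m(-112, 26)) = √(8354 + (3*(-112) + 3*26)) = √(8354 + (-336 + 78)) = √(8354 - 258) = √8096 = 4*√506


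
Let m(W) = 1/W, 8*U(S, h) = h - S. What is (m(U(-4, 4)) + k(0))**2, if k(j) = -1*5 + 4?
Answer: 0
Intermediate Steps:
U(S, h) = -S/8 + h/8 (U(S, h) = (h - S)/8 = -S/8 + h/8)
k(j) = -1 (k(j) = -5 + 4 = -1)
(m(U(-4, 4)) + k(0))**2 = (1/(-1/8*(-4) + (1/8)*4) - 1)**2 = (1/(1/2 + 1/2) - 1)**2 = (1/1 - 1)**2 = (1 - 1)**2 = 0**2 = 0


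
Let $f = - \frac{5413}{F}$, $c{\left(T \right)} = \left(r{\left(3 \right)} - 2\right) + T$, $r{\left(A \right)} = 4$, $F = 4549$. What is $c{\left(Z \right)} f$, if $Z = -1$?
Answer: $- \frac{5413}{4549} \approx -1.1899$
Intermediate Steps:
$c{\left(T \right)} = 2 + T$ ($c{\left(T \right)} = \left(4 - 2\right) + T = 2 + T$)
$f = - \frac{5413}{4549} \approx -1.1899$
$c{\left(Z \right)} f = \left(2 - 1\right) \left(- \frac{5413}{4549}\right) = 1 \left(- \frac{5413}{4549}\right) = - \frac{5413}{4549}$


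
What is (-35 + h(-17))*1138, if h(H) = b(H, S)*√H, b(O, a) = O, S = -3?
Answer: -39830 - 19346*I*√17 ≈ -39830.0 - 79766.0*I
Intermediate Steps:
h(H) = H^(3/2) (h(H) = H*√H = H^(3/2))
(-35 + h(-17))*1138 = (-35 + (-17)^(3/2))*1138 = (-35 - 17*I*√17)*1138 = -39830 - 19346*I*√17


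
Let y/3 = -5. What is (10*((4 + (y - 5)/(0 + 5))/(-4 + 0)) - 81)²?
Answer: 6561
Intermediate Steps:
y = -15 (y = 3*(-5) = -15)
(10*((4 + (y - 5)/(0 + 5))/(-4 + 0)) - 81)² = (10*((4 + (-15 - 5)/(0 + 5))/(-4 + 0)) - 81)² = (10*((4 - 20/5)/(-4)) - 81)² = (10*((4 - 20*⅕)*(-¼)) - 81)² = (10*((4 - 4)*(-¼)) - 81)² = (10*(0*(-¼)) - 81)² = (10*0 - 81)² = (0 - 81)² = (-81)² = 6561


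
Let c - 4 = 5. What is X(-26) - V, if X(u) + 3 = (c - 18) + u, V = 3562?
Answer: -3600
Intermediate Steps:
c = 9 (c = 4 + 5 = 9)
X(u) = -12 + u (X(u) = -3 + ((9 - 18) + u) = -3 + (-9 + u) = -12 + u)
X(-26) - V = (-12 - 26) - 1*3562 = -38 - 3562 = -3600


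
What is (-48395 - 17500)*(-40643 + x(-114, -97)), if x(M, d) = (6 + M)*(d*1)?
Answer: 1987854465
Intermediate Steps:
x(M, d) = d*(6 + M) (x(M, d) = (6 + M)*d = d*(6 + M))
(-48395 - 17500)*(-40643 + x(-114, -97)) = (-48395 - 17500)*(-40643 - 97*(6 - 114)) = -65895*(-40643 - 97*(-108)) = -65895*(-40643 + 10476) = -65895*(-30167) = 1987854465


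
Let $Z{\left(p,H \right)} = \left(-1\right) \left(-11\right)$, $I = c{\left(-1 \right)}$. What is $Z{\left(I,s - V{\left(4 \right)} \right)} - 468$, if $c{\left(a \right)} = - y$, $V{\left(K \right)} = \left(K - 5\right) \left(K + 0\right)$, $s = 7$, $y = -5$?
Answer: $-457$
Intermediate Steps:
$V{\left(K \right)} = K \left(-5 + K\right)$ ($V{\left(K \right)} = \left(-5 + K\right) K = K \left(-5 + K\right)$)
$c{\left(a \right)} = 5$ ($c{\left(a \right)} = \left(-1\right) \left(-5\right) = 5$)
$I = 5$
$Z{\left(p,H \right)} = 11$
$Z{\left(I,s - V{\left(4 \right)} \right)} - 468 = 11 - 468 = -457$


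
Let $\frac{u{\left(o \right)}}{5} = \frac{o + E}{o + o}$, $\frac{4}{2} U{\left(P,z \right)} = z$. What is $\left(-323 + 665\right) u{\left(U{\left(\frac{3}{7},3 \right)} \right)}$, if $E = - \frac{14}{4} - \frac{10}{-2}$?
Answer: $1710$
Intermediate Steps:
$E = \frac{3}{2}$ ($E = \left(-14\right) \frac{1}{4} - -5 = - \frac{7}{2} + 5 = \frac{3}{2} \approx 1.5$)
$U{\left(P,z \right)} = \frac{z}{2}$
$u{\left(o \right)} = \frac{5 \left(\frac{3}{2} + o\right)}{2 o}$ ($u{\left(o \right)} = 5 \frac{o + \frac{3}{2}}{o + o} = 5 \frac{\frac{3}{2} + o}{2 o} = \frac{5 \left(\frac{3}{2} + o\right)}{2 o}$)
$\left(-323 + 665\right) u{\left(U{\left(\frac{3}{7},3 \right)} \right)} = \left(-323 + 665\right) \frac{5 \left(3 + 2 \cdot \frac{1}{2} \cdot 3\right)}{4 \cdot \frac{1}{2} \cdot 3} = 342 \frac{5 \left(3 + 2 \cdot \frac{3}{2}\right)}{4 \cdot \frac{3}{2}} = 342 \cdot \frac{5}{4} \cdot \frac{2}{3} \left(3 + 3\right) = 342 \cdot \frac{5}{4} \cdot \frac{2}{3} \cdot 6 = 342 \cdot 5 = 1710$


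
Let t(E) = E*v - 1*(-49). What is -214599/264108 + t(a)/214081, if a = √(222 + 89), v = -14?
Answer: -312439641/384629284 - 2*√311/30583 ≈ -0.81347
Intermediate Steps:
a = √311 ≈ 17.635
t(E) = 49 - 14*E (t(E) = E*(-14) - 1*(-49) = -14*E + 49 = 49 - 14*E)
-214599/264108 + t(a)/214081 = -214599/264108 + (49 - 14*√311)/214081 = -214599*1/264108 + (49 - 14*√311)*(1/214081) = -71533/88036 + (1/4369 - 2*√311/30583) = -312439641/384629284 - 2*√311/30583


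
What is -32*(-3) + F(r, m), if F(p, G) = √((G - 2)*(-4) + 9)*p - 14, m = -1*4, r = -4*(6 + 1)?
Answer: 82 - 28*√33 ≈ -78.848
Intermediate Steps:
r = -28 (r = -4*7 = -28)
m = -4
F(p, G) = -14 + p*√(17 - 4*G) (F(p, G) = √((-2 + G)*(-4) + 9)*p - 14 = √((8 - 4*G) + 9)*p - 14 = √(17 - 4*G)*p - 14 = p*√(17 - 4*G) - 14 = -14 + p*√(17 - 4*G))
-32*(-3) + F(r, m) = -32*(-3) + (-14 - 28*√(17 - 4*(-4))) = 96 + (-14 - 28*√(17 + 16)) = 96 + (-14 - 28*√33) = 82 - 28*√33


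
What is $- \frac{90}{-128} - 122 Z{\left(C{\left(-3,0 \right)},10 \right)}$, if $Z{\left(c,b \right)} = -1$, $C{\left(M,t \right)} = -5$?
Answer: $\frac{7853}{64} \approx 122.7$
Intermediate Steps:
$- \frac{90}{-128} - 122 Z{\left(C{\left(-3,0 \right)},10 \right)} = - \frac{90}{-128} - -122 = \left(-90\right) \left(- \frac{1}{128}\right) + 122 = \frac{45}{64} + 122 = \frac{7853}{64}$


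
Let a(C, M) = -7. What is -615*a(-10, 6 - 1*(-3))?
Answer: 4305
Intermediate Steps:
-615*a(-10, 6 - 1*(-3)) = -615*(-7) = 4305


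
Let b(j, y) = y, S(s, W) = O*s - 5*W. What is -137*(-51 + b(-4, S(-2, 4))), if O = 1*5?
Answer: 11097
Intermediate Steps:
O = 5
S(s, W) = -5*W + 5*s (S(s, W) = 5*s - 5*W = -5*W + 5*s)
-137*(-51 + b(-4, S(-2, 4))) = -137*(-51 + (-5*4 + 5*(-2))) = -137*(-51 + (-20 - 10)) = -137*(-51 - 30) = -137*(-81) = 11097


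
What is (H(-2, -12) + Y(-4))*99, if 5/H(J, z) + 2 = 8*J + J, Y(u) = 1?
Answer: 297/4 ≈ 74.250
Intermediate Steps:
H(J, z) = 5/(-2 + 9*J) (H(J, z) = 5/(-2 + (8*J + J)) = 5/(-2 + 9*J))
(H(-2, -12) + Y(-4))*99 = (5/(-2 + 9*(-2)) + 1)*99 = (5/(-2 - 18) + 1)*99 = (5/(-20) + 1)*99 = (5*(-1/20) + 1)*99 = (-1/4 + 1)*99 = (3/4)*99 = 297/4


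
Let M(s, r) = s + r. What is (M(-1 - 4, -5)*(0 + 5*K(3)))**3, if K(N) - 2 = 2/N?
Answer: -64000000/27 ≈ -2.3704e+6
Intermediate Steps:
K(N) = 2 + 2/N
M(s, r) = r + s
(M(-1 - 4, -5)*(0 + 5*K(3)))**3 = ((-5 + (-1 - 4))*(0 + 5*(2 + 2/3)))**3 = ((-5 - 5)*(0 + 5*(2 + 2*(1/3))))**3 = (-10*(0 + 5*(2 + 2/3)))**3 = (-10*(0 + 5*(8/3)))**3 = (-10*(0 + 40/3))**3 = (-10*40/3)**3 = (-400/3)**3 = -64000000/27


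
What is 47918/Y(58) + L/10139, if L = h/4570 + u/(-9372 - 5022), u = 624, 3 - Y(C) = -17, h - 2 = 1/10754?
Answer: 2864047985088538193/1195395463144580 ≈ 2395.9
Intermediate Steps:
h = 21509/10754 (h = 2 + 1/10754 = 21509/10754 ≈ 2.0001)
Y(C) = 20 (Y(C) = 3 - 1*(-17) = 3 + 17 = 20)
L = -5059561029/117900726220 (L = (21509/10754)/4570 + 624/(-9372 - 5022) = (21509/10754)*(1/4570) + 624/(-14394) = 21509/49145780 + 624*(-1/14394) = 21509/49145780 - 104/2399 = -5059561029/117900726220 ≈ -0.042914)
47918/Y(58) + L/10139 = 47918/20 - 5059561029/117900726220/10139 = 47918*(1/20) - 5059561029/117900726220*1/10139 = 23959/10 - 5059561029/1195395463144580 = 2864047985088538193/1195395463144580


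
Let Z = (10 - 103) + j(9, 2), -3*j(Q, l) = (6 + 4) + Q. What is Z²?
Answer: 88804/9 ≈ 9867.1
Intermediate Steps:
j(Q, l) = -10/3 - Q/3 (j(Q, l) = -((6 + 4) + Q)/3 = -(10 + Q)/3 = -10/3 - Q/3)
Z = -298/3 (Z = (10 - 103) + (-10/3 - ⅓*9) = -93 + (-10/3 - 3) = -93 - 19/3 = -298/3 ≈ -99.333)
Z² = (-298/3)² = 88804/9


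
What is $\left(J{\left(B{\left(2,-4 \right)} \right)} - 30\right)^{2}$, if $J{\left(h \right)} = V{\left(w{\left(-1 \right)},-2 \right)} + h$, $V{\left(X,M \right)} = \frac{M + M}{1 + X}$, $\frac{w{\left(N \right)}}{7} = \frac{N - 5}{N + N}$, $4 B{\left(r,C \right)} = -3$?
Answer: $\frac{1852321}{1936} \approx 956.78$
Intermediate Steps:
$B{\left(r,C \right)} = - \frac{3}{4}$ ($B{\left(r,C \right)} = \frac{1}{4} \left(-3\right) = - \frac{3}{4}$)
$w{\left(N \right)} = \frac{7 \left(-5 + N\right)}{2 N}$ ($w{\left(N \right)} = 7 \frac{N - 5}{N + N} = 7 \frac{-5 + N}{2 N} = \frac{7 \left(-5 + N\right)}{2 N}$)
$V{\left(X,M \right)} = \frac{2 M}{1 + X}$
$J{\left(h \right)} = - \frac{2}{11} + h$ ($J{\left(h \right)} = 2 \left(-2\right) \frac{1}{1 + \frac{7 \left(-5 - 1\right)}{2 \left(-1\right)}} + h = 2 \left(-2\right) \frac{1}{1 + \frac{7}{2} \left(-1\right) \left(-6\right)} + h = 2 \left(-2\right) \frac{1}{1 + 21} + h = 2 \left(-2\right) \frac{1}{22} + h = - \frac{2}{11} + h$)
$\left(J{\left(B{\left(2,-4 \right)} \right)} - 30\right)^{2} = \left(\left(- \frac{2}{11} - \frac{3}{4}\right) - 30\right)^{2} = \left(- \frac{41}{44} - 30\right)^{2} = \left(- \frac{1361}{44}\right)^{2} = \frac{1852321}{1936}$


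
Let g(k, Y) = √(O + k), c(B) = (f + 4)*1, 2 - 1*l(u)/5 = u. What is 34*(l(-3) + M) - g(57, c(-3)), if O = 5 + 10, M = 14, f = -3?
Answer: 1326 - 6*√2 ≈ 1317.5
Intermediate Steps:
l(u) = 10 - 5*u
c(B) = 1 (c(B) = (-3 + 4)*1 = 1*1 = 1)
O = 15
g(k, Y) = √(15 + k)
34*(l(-3) + M) - g(57, c(-3)) = 34*((10 - 5*(-3)) + 14) - √(15 + 57) = 34*((10 + 15) + 14) - √72 = 34*(25 + 14) - 6*√2 = 34*39 - 6*√2 = 1326 - 6*√2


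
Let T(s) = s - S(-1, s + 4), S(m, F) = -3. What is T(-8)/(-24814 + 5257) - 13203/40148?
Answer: -258010331/785174436 ≈ -0.32860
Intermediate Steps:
T(s) = 3 + s (T(s) = s - 1*(-3) = s + 3 = 3 + s)
T(-8)/(-24814 + 5257) - 13203/40148 = (3 - 8)/(-24814 + 5257) - 13203/40148 = -5/(-19557) - 13203*1/40148 = -5*(-1/19557) - 13203/40148 = 5/19557 - 13203/40148 = -258010331/785174436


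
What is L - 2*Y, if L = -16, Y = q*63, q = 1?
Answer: -142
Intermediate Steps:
Y = 63 (Y = 1*63 = 63)
L - 2*Y = -16 - 2*63 = -16 - 126 = -142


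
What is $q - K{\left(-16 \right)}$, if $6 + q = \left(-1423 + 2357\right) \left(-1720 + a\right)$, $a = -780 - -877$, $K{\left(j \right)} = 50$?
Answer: $-1515938$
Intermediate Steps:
$a = 97$ ($a = -780 + 877 = 97$)
$q = -1515888$ ($q = -6 + \left(-1423 + 2357\right) \left(-1720 + 97\right) = -6 + 934 \left(-1623\right) = -6 - 1515882 = -1515888$)
$q - K{\left(-16 \right)} = -1515888 - 50 = -1515938$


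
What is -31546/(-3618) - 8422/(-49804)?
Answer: 400396945/45047718 ≈ 8.8883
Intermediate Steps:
-31546/(-3618) - 8422/(-49804) = -31546*(-1/3618) - 8422*(-1/49804) = 15773/1809 + 4211/24902 = 400396945/45047718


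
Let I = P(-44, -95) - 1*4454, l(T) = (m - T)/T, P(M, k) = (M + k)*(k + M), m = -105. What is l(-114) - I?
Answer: -564949/38 ≈ -14867.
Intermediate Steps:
P(M, k) = (M + k)² (P(M, k) = (M + k)*(M + k) = (M + k)²)
l(T) = (-105 - T)/T
I = 14867 (I = (-44 - 95)² - 1*4454 = (-139)² - 4454 = 19321 - 4454 = 14867)
l(-114) - I = (-105 - 1*(-114))/(-114) - 1*14867 = -(-105 + 114)/114 - 14867 = -1/114*9 - 14867 = -3/38 - 14867 = -564949/38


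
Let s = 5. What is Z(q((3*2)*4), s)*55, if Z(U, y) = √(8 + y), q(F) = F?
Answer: 55*√13 ≈ 198.31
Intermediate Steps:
Z(q((3*2)*4), s)*55 = √(8 + 5)*55 = √13*55 = 55*√13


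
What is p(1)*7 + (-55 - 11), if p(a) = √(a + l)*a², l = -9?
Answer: -66 + 14*I*√2 ≈ -66.0 + 19.799*I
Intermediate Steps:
p(a) = a²*√(-9 + a) (p(a) = √(a - 9)*a² = √(-9 + a)*a² = a²*√(-9 + a))
p(1)*7 + (-55 - 11) = (1²*√(-9 + 1))*7 + (-55 - 11) = (1*√(-8))*7 - 66 = (1*(2*I*√2))*7 - 66 = (2*I*√2)*7 - 66 = 14*I*√2 - 66 = -66 + 14*I*√2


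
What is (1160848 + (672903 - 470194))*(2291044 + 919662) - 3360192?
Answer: 4377977281050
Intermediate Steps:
(1160848 + (672903 - 470194))*(2291044 + 919662) - 3360192 = (1160848 + 202709)*3210706 - 3360192 = 1363557*3210706 - 3360192 = 4377980641242 - 3360192 = 4377977281050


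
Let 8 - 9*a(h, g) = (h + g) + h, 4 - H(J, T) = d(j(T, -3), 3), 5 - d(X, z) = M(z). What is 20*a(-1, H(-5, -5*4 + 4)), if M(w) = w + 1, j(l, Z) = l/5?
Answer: 140/9 ≈ 15.556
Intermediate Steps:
j(l, Z) = l/5 (j(l, Z) = l*(1/5) = l/5)
M(w) = 1 + w
d(X, z) = 4 - z (d(X, z) = 5 - (1 + z) = 5 + (-1 - z) = 4 - z)
H(J, T) = 3 (H(J, T) = 4 - (4 - 1*3) = 4 - (4 - 3) = 4 - 1*1 = 4 - 1 = 3)
a(h, g) = 8/9 - 2*h/9 - g/9 (a(h, g) = 8/9 - ((h + g) + h)/9 = 8/9 - ((g + h) + h)/9 = 8/9 - (g + 2*h)/9 = 8/9 + (-2*h/9 - g/9) = 8/9 - 2*h/9 - g/9)
20*a(-1, H(-5, -5*4 + 4)) = 20*(8/9 - 2/9*(-1) - 1/9*3) = 20*(8/9 + 2/9 - 1/3) = 20*(7/9) = 140/9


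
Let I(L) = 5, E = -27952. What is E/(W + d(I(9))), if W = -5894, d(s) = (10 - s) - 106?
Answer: 27952/5995 ≈ 4.6626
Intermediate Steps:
d(s) = -96 - s
E/(W + d(I(9))) = -27952/(-5894 + (-96 - 1*5)) = -27952/(-5894 + (-96 - 5)) = -27952/(-5894 - 101) = -27952/(-5995) = -27952*(-1/5995) = 27952/5995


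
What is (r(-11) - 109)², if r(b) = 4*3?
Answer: 9409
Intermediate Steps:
r(b) = 12
(r(-11) - 109)² = (12 - 109)² = (-97)² = 9409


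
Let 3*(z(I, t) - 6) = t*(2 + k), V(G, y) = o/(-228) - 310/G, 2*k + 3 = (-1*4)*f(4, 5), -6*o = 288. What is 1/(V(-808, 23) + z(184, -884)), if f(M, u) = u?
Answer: 23028/64614899 ≈ 0.00035639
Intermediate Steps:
o = -48 (o = -1/6*288 = -48)
k = -23/2 (k = -3/2 + (-1*4*5)/2 = -3/2 + (-4*5)/2 = -3/2 + (1/2)*(-20) = -3/2 - 10 = -23/2 ≈ -11.500)
V(G, y) = 4/19 - 310/G (V(G, y) = -48/(-228) - 310/G = -48*(-1/228) - 310/G = 4/19 - 310/G)
z(I, t) = 6 - 19*t/6 (z(I, t) = 6 + (t*(2 - 23/2))/3 = 6 + (t*(-19/2))/3 = 6 + (-19*t/2)/3 = 6 - 19*t/6)
1/(V(-808, 23) + z(184, -884)) = 1/((4/19 - 310/(-808)) + (6 - 19/6*(-884))) = 1/((4/19 - 310*(-1/808)) + (6 + 8398/3)) = 1/((4/19 + 155/404) + 8416/3) = 1/(4561/7676 + 8416/3) = 1/(64614899/23028) = 23028/64614899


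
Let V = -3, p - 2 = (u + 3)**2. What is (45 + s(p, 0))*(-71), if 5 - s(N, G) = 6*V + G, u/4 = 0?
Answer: -4828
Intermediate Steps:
u = 0 (u = 4*0 = 0)
p = 11 (p = 2 + (0 + 3)**2 = 2 + 3**2 = 2 + 9 = 11)
s(N, G) = 23 - G (s(N, G) = 5 - (6*(-3) + G) = 5 - (-18 + G) = 5 + (18 - G) = 23 - G)
(45 + s(p, 0))*(-71) = (45 + (23 - 1*0))*(-71) = (45 + (23 + 0))*(-71) = (45 + 23)*(-71) = 68*(-71) = -4828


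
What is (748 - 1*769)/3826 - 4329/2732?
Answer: -8310063/5226316 ≈ -1.5900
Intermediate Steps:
(748 - 1*769)/3826 - 4329/2732 = (748 - 769)*(1/3826) - 4329*1/2732 = -21*1/3826 - 4329/2732 = -21/3826 - 4329/2732 = -8310063/5226316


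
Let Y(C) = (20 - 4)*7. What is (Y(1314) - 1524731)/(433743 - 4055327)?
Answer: 1524619/3621584 ≈ 0.42098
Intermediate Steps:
Y(C) = 112 (Y(C) = 16*7 = 112)
(Y(1314) - 1524731)/(433743 - 4055327) = (112 - 1524731)/(433743 - 4055327) = -1524619/(-3621584) = -1524619*(-1/3621584) = 1524619/3621584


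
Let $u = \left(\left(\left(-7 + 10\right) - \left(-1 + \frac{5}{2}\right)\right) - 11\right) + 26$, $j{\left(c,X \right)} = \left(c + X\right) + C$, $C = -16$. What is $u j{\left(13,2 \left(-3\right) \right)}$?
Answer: $- \frac{297}{2} \approx -148.5$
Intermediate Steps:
$j{\left(c,X \right)} = -16 + X + c$ ($j{\left(c,X \right)} = \left(c + X\right) - 16 = \left(X + c\right) - 16 = -16 + X + c$)
$u = \frac{33}{2}$ ($u = \left(\left(3 - \frac{3}{2}\right) - 11\right) + 26 = \left(\frac{3}{2} - 11\right) + 26 = - \frac{19}{2} + 26 = \frac{33}{2} \approx 16.5$)
$u j{\left(13,2 \left(-3\right) \right)} = \frac{33 \left(-16 + 2 \left(-3\right) + 13\right)}{2} = \frac{33 \left(-16 - 6 + 13\right)}{2} = \frac{33}{2} \left(-9\right) = - \frac{297}{2}$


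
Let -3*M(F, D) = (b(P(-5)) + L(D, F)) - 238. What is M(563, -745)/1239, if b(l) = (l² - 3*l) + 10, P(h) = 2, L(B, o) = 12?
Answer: 218/3717 ≈ 0.058649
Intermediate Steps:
b(l) = 10 + l² - 3*l
M(F, D) = 218/3 (M(F, D) = -(((10 + 2² - 3*2) + 12) - 238)/3 = -(((10 + 4 - 6) + 12) - 238)/3 = -((8 + 12) - 238)/3 = -(20 - 238)/3 = -⅓*(-218) = 218/3)
M(563, -745)/1239 = (218/3)/1239 = (218/3)*(1/1239) = 218/3717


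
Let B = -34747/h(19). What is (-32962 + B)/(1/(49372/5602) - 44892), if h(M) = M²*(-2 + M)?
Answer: 4994534247126/6801030218207 ≈ 0.73438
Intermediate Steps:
B = -34747/6137 (B = -34747*1/(361*(-2 + 19)) = -34747/(361*17) = -34747/6137 ≈ -5.6619)
(-32962 + B)/(1/(49372/5602) - 44892) = (-32962 - 34747/6137)/(1/(49372/5602) - 44892) = -202322541/(6137*(1/(49372*(1/5602)) - 44892)) = -202322541/(6137*(1/(24686/2801) - 44892)) = -202322541/(6137*(2801/24686 - 44892)) = -202322541/(6137*(-1108201111/24686)) = -202322541/6137*(-24686/1108201111) = 4994534247126/6801030218207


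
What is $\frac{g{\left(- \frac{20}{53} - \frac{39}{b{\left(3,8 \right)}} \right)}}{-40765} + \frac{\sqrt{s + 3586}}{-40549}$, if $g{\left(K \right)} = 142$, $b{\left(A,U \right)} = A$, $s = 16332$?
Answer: $- \frac{142}{40765} - \frac{\sqrt{19918}}{40549} \approx -0.0069639$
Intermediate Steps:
$\frac{g{\left(- \frac{20}{53} - \frac{39}{b{\left(3,8 \right)}} \right)}}{-40765} + \frac{\sqrt{s + 3586}}{-40549} = \frac{142}{-40765} + \frac{\sqrt{16332 + 3586}}{-40549} = 142 \left(- \frac{1}{40765}\right) + \sqrt{19918} \left(- \frac{1}{40549}\right) = - \frac{142}{40765} - \frac{\sqrt{19918}}{40549}$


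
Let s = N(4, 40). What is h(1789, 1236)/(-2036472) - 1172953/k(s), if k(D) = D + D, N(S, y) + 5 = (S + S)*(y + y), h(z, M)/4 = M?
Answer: -99528842529/107763310 ≈ -923.59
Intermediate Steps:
h(z, M) = 4*M
N(S, y) = -5 + 4*S*y (N(S, y) = -5 + (S + S)*(y + y) = -5 + (2*S)*(2*y) = -5 + 4*S*y)
s = 635 (s = -5 + 4*4*40 = -5 + 640 = 635)
k(D) = 2*D
h(1789, 1236)/(-2036472) - 1172953/k(s) = (4*1236)/(-2036472) - 1172953/(2*635) = 4944*(-1/2036472) - 1172953/1270 = -206/84853 - 1172953*1/1270 = -206/84853 - 1172953/1270 = -99528842529/107763310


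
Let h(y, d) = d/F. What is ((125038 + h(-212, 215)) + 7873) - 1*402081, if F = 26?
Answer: -6998205/26 ≈ -2.6916e+5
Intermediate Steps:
h(y, d) = d/26
((125038 + h(-212, 215)) + 7873) - 1*402081 = ((125038 + (1/26)*215) + 7873) - 1*402081 = ((125038 + 215/26) + 7873) - 402081 = (3251203/26 + 7873) - 402081 = 3455901/26 - 402081 = -6998205/26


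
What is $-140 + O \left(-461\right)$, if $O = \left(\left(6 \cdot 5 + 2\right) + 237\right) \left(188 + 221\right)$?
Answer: $-50719821$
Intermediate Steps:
$O = 110021$ ($O = \left(\left(30 + 2\right) + 237\right) 409 = \left(32 + 237\right) 409 = 269 \cdot 409 = 110021$)
$-140 + O \left(-461\right) = -140 + 110021 \left(-461\right) = -140 - 50719681 = -50719821$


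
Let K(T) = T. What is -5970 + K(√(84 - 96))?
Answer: -5970 + 2*I*√3 ≈ -5970.0 + 3.4641*I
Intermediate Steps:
-5970 + K(√(84 - 96)) = -5970 + √(84 - 96) = -5970 + √(-12) = -5970 + 2*I*√3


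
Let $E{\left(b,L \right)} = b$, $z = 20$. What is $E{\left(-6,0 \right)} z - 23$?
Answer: $-143$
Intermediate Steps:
$E{\left(-6,0 \right)} z - 23 = \left(-6\right) 20 - 23 = -120 - 23 = -143$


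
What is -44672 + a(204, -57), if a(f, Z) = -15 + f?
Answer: -44483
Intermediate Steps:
-44672 + a(204, -57) = -44672 + (-15 + 204) = -44672 + 189 = -44483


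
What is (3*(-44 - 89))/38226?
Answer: -133/12742 ≈ -0.010438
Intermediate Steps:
(3*(-44 - 89))/38226 = (3*(-133))*(1/38226) = -399*1/38226 = -133/12742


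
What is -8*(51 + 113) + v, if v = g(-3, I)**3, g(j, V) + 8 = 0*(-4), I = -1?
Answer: -1824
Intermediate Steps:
g(j, V) = -8 (g(j, V) = -8 + 0*(-4) = -8 + 0 = -8)
v = -512 (v = (-8)**3 = -512)
-8*(51 + 113) + v = -8*(51 + 113) - 512 = -8*164 - 512 = -1312 - 512 = -1824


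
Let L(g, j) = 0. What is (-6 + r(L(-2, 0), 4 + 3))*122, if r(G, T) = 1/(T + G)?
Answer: -5002/7 ≈ -714.57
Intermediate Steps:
r(G, T) = 1/(G + T)
(-6 + r(L(-2, 0), 4 + 3))*122 = (-6 + 1/(0 + (4 + 3)))*122 = (-6 + 1/(0 + 7))*122 = (-6 + 1/7)*122 = (-6 + ⅐)*122 = -41/7*122 = -5002/7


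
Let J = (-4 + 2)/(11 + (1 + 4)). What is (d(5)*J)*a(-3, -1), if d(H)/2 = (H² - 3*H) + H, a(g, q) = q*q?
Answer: -15/4 ≈ -3.7500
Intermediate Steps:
a(g, q) = q²
d(H) = -4*H + 2*H² (d(H) = 2*((H² - 3*H) + H) = 2*(H² - 2*H) = -4*H + 2*H²)
J = -⅛ (J = -2/(11 + 5) = -2/16 = -2*1/16 = -⅛ ≈ -0.12500)
(d(5)*J)*a(-3, -1) = ((2*5*(-2 + 5))*(-⅛))*(-1)² = ((2*5*3)*(-⅛))*1 = (30*(-⅛))*1 = -15/4*1 = -15/4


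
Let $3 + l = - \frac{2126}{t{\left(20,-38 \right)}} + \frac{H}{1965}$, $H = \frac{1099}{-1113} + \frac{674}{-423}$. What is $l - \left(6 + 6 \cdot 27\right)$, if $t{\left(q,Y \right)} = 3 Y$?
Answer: $- \frac{127520819701}{837013365} \approx -152.35$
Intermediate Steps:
$H = - \frac{57859}{22419}$ ($H = 1099 \left(- \frac{1}{1113}\right) + 674 \left(- \frac{1}{423}\right) = - \frac{157}{159} - \frac{674}{423} = - \frac{57859}{22419} \approx -2.5808$)
$l = \frac{13097425619}{837013365}$ ($l = -3 - \left(- \frac{1063}{57} + \frac{57859}{44053335}\right) = -3 - \left(\frac{57859}{44053335} + \frac{2126}{-114}\right) = -3 - - \frac{15608465714}{837013365} = -3 + \left(\frac{1063}{57} - \frac{57859}{44053335}\right) = -3 + \frac{15608465714}{837013365} = \frac{13097425619}{837013365} \approx 15.648$)
$l - \left(6 + 6 \cdot 27\right) = \frac{13097425619}{837013365} - \left(6 + 6 \cdot 27\right) = \frac{13097425619}{837013365} - \left(6 + 162\right) = \frac{13097425619}{837013365} - 168 = - \frac{127520819701}{837013365}$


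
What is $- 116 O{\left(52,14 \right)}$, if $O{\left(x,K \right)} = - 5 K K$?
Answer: $113680$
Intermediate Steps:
$O{\left(x,K \right)} = - 5 K^{2}$
$- 116 O{\left(52,14 \right)} = - 116 \left(- 5 \cdot 14^{2}\right) = - 116 \left(\left(-5\right) 196\right) = \left(-116\right) \left(-980\right) = 113680$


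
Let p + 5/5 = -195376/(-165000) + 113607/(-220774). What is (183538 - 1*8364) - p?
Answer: 797649963807997/4553463750 ≈ 1.7517e+5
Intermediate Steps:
p = -1504865497/4553463750 (p = -1 + (-195376/(-165000) + 113607/(-220774)) = -1 + (-195376*(-1/165000) + 113607*(-1/220774)) = -1 + (24422/20625 - 113607/220774) = -1 + 3048598253/4553463750 = -1504865497/4553463750 ≈ -0.33049)
(183538 - 1*8364) - p = (183538 - 1*8364) - 1*(-1504865497/4553463750) = (183538 - 8364) + 1504865497/4553463750 = 175174 + 1504865497/4553463750 = 797649963807997/4553463750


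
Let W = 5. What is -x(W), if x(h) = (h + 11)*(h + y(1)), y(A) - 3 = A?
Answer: -144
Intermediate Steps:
y(A) = 3 + A
x(h) = (4 + h)*(11 + h) (x(h) = (h + 11)*(h + (3 + 1)) = (11 + h)*(h + 4) = (11 + h)*(4 + h) = (4 + h)*(11 + h))
-x(W) = -(44 + 5² + 15*5) = -(44 + 25 + 75) = -1*144 = -144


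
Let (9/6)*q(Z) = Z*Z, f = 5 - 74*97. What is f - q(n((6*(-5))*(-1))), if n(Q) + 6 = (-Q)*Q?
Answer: -554397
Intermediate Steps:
f = -7173 (f = 5 - 7178 = -7173)
n(Q) = -6 - Q² (n(Q) = -6 + (-Q)*Q = -6 - Q²)
q(Z) = 2*Z²/3 (q(Z) = 2*(Z*Z)/3 = 2*Z²/3)
f - q(n((6*(-5))*(-1))) = -7173 - 2*(-6 - ((6*(-5))*(-1))²)²/3 = -7173 - 2*(-6 - (-30*(-1))²)²/3 = -7173 - 2*(-6 - 1*30²)²/3 = -7173 - 2*(-6 - 1*900)²/3 = -7173 - 2*(-6 - 900)²/3 = -7173 - 2*(-906)²/3 = -7173 - 2*820836/3 = -7173 - 1*547224 = -7173 - 547224 = -554397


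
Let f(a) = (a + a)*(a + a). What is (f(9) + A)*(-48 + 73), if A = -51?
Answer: 6825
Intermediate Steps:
f(a) = 4*a² (f(a) = (2*a)*(2*a) = 4*a²)
(f(9) + A)*(-48 + 73) = (4*9² - 51)*(-48 + 73) = (4*81 - 51)*25 = (324 - 51)*25 = 273*25 = 6825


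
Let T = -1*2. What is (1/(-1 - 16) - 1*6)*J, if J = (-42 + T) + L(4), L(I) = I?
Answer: 4120/17 ≈ 242.35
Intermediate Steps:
T = -2
J = -40 (J = (-42 - 2) + 4 = -44 + 4 = -40)
(1/(-1 - 16) - 1*6)*J = (1/(-1 - 16) - 1*6)*(-40) = (1/(-17) - 6)*(-40) = (-1/17 - 6)*(-40) = -103/17*(-40) = 4120/17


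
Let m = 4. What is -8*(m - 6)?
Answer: 16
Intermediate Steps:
-8*(m - 6) = -8*(4 - 6) = -8*(-2) = 16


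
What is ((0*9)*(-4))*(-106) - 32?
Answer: -32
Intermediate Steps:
((0*9)*(-4))*(-106) - 32 = (0*(-4))*(-106) - 32 = 0*(-106) - 32 = 0 - 32 = -32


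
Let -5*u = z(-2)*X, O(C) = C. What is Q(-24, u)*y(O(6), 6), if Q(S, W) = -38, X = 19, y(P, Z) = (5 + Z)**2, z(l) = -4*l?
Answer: -4598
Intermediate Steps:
u = -152/5 (u = -(-4*(-2))*19/5 = -8*19/5 = -1/5*152 = -152/5 ≈ -30.400)
Q(-24, u)*y(O(6), 6) = -38*(5 + 6)**2 = -38*11**2 = -38*121 = -4598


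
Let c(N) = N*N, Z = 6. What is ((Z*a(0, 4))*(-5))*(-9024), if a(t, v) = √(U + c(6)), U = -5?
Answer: 270720*√31 ≈ 1.5073e+6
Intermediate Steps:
c(N) = N²
a(t, v) = √31 (a(t, v) = √(-5 + 6²) = √(-5 + 36) = √31)
((Z*a(0, 4))*(-5))*(-9024) = ((6*√31)*(-5))*(-9024) = -30*√31*(-9024) = 270720*√31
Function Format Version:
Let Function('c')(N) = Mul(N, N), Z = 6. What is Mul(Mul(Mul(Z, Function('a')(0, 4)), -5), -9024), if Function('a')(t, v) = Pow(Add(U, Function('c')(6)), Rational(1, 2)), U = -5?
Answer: Mul(270720, Pow(31, Rational(1, 2))) ≈ 1.5073e+6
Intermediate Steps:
Function('c')(N) = Pow(N, 2)
Function('a')(t, v) = Pow(31, Rational(1, 2)) (Function('a')(t, v) = Pow(Add(-5, Pow(6, 2)), Rational(1, 2)) = Pow(Add(-5, 36), Rational(1, 2)) = Pow(31, Rational(1, 2)))
Mul(Mul(Mul(Z, Function('a')(0, 4)), -5), -9024) = Mul(Mul(Mul(6, Pow(31, Rational(1, 2))), -5), -9024) = Mul(Mul(-30, Pow(31, Rational(1, 2))), -9024) = Mul(270720, Pow(31, Rational(1, 2)))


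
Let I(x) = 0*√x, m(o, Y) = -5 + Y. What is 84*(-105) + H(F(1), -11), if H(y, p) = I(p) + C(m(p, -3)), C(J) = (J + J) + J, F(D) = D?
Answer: -8844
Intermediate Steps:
C(J) = 3*J (C(J) = 2*J + J = 3*J)
I(x) = 0
H(y, p) = -24 (H(y, p) = 0 + 3*(-5 - 3) = 0 + 3*(-8) = 0 - 24 = -24)
84*(-105) + H(F(1), -11) = 84*(-105) - 24 = -8820 - 24 = -8844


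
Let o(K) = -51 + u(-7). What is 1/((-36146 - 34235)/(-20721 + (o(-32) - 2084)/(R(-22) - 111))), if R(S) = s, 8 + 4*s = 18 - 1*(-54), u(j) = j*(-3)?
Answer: 1966381/6686195 ≈ 0.29410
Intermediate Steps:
u(j) = -3*j
s = 16 (s = -2 + (18 - 1*(-54))/4 = -2 + (18 + 54)/4 = -2 + (1/4)*72 = -2 + 18 = 16)
o(K) = -30 (o(K) = -51 - 3*(-7) = -51 + 21 = -30)
R(S) = 16
1/((-36146 - 34235)/(-20721 + (o(-32) - 2084)/(R(-22) - 111))) = 1/((-36146 - 34235)/(-20721 + (-30 - 2084)/(16 - 111))) = 1/(-70381/(-20721 - 2114/(-95))) = 1/(-70381/(-20721 - 2114*(-1/95))) = 1/(-70381/(-20721 + 2114/95)) = 1/(-70381/(-1966381/95)) = 1/(-70381*(-95/1966381)) = 1/(6686195/1966381) = 1966381/6686195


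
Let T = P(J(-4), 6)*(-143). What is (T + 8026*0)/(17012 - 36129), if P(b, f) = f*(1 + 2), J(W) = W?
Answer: 2574/19117 ≈ 0.13464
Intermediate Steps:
P(b, f) = 3*f (P(b, f) = f*3 = 3*f)
T = -2574 (T = (3*6)*(-143) = 18*(-143) = -2574)
(T + 8026*0)/(17012 - 36129) = (-2574 + 8026*0)/(17012 - 36129) = (-2574 + 0)/(-19117) = -2574*(-1/19117) = 2574/19117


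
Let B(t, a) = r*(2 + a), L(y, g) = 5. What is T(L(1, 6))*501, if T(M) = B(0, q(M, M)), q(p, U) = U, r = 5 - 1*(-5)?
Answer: 35070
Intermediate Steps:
r = 10 (r = 5 + 5 = 10)
B(t, a) = 20 + 10*a (B(t, a) = 10*(2 + a) = 20 + 10*a)
T(M) = 20 + 10*M
T(L(1, 6))*501 = (20 + 10*5)*501 = (20 + 50)*501 = 70*501 = 35070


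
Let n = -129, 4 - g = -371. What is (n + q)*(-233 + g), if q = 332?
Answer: 28826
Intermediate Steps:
g = 375 (g = 4 - 1*(-371) = 4 + 371 = 375)
(n + q)*(-233 + g) = (-129 + 332)*(-233 + 375) = 203*142 = 28826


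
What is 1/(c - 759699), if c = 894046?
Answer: 1/134347 ≈ 7.4434e-6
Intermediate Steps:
1/(c - 759699) = 1/(894046 - 759699) = 1/134347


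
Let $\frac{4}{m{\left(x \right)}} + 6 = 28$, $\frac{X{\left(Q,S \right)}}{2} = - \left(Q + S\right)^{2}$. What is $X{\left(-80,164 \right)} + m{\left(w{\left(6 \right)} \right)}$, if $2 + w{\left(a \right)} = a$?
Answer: $- \frac{155230}{11} \approx -14112.0$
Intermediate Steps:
$w{\left(a \right)} = -2 + a$
$X{\left(Q,S \right)} = - 2 \left(Q + S\right)^{2}$ ($X{\left(Q,S \right)} = 2 \left(- \left(Q + S\right)^{2}\right) = - 2 \left(Q + S\right)^{2}$)
$m{\left(x \right)} = \frac{2}{11}$ ($m{\left(x \right)} = \frac{4}{-6 + 28} = \frac{4}{22} = 4 \cdot \frac{1}{22} = \frac{2}{11}$)
$X{\left(-80,164 \right)} + m{\left(w{\left(6 \right)} \right)} = - 2 \left(-80 + 164\right)^{2} + \frac{2}{11} = - 2 \cdot 84^{2} + \frac{2}{11} = \left(-2\right) 7056 + \frac{2}{11} = -14112 + \frac{2}{11} = - \frac{155230}{11}$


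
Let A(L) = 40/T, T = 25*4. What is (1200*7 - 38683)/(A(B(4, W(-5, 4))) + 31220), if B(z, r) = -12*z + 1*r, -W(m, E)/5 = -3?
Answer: -151415/156102 ≈ -0.96997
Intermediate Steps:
T = 100
W(m, E) = 15 (W(m, E) = -5*(-3) = 15)
B(z, r) = r - 12*z (B(z, r) = -12*z + r = r - 12*z)
A(L) = 2/5 (A(L) = 40/100 = 40*(1/100) = 2/5)
(1200*7 - 38683)/(A(B(4, W(-5, 4))) + 31220) = (1200*7 - 38683)/(2/5 + 31220) = (8400 - 38683)/(156102/5) = -30283*5/156102 = -151415/156102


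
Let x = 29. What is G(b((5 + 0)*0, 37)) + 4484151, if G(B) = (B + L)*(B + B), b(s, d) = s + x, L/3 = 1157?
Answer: 4687151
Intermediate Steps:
L = 3471 (L = 3*1157 = 3471)
b(s, d) = 29 + s (b(s, d) = s + 29 = 29 + s)
G(B) = 2*B*(3471 + B) (G(B) = (B + 3471)*(B + B) = (3471 + B)*(2*B) = 2*B*(3471 + B))
G(b((5 + 0)*0, 37)) + 4484151 = 2*(29 + (5 + 0)*0)*(3471 + (29 + (5 + 0)*0)) + 4484151 = 2*(29 + 5*0)*(3471 + (29 + 5*0)) + 4484151 = 2*(29 + 0)*(3471 + (29 + 0)) + 4484151 = 2*29*(3471 + 29) + 4484151 = 2*29*3500 + 4484151 = 203000 + 4484151 = 4687151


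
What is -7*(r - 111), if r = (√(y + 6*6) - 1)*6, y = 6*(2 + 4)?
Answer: 819 - 252*√2 ≈ 462.62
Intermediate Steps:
y = 36 (y = 6*6 = 36)
r = -6 + 36*√2 (r = (√(36 + 6*6) - 1)*6 = (√(36 + 36) - 1)*6 = (√72 - 1)*6 = (6*√2 - 1)*6 = (-1 + 6*√2)*6 = -6 + 36*√2 ≈ 44.912)
-7*(r - 111) = -7*((-6 + 36*√2) - 111) = -7*(-117 + 36*√2) = 819 - 252*√2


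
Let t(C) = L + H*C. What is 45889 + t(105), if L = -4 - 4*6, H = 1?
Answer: 45966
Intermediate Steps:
L = -28 (L = -4 - 24 = -28)
t(C) = -28 + C (t(C) = -28 + 1*C = -28 + C)
45889 + t(105) = 45889 + (-28 + 105) = 45889 + 77 = 45966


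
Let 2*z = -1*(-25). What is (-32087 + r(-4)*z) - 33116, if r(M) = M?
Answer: -65253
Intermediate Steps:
z = 25/2 (z = (-1*(-25))/2 = (1/2)*25 = 25/2 ≈ 12.500)
(-32087 + r(-4)*z) - 33116 = (-32087 - 4*25/2) - 33116 = (-32087 - 50) - 33116 = -32137 - 33116 = -65253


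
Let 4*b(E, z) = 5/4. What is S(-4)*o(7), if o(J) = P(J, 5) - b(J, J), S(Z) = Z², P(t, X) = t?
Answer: 107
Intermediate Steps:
b(E, z) = 5/16 (b(E, z) = (5/4)/4 = (5*(¼))/4 = (¼)*(5/4) = 5/16)
o(J) = -5/16 + J (o(J) = J - 1*5/16 = J - 5/16 = -5/16 + J)
S(-4)*o(7) = (-4)²*(-5/16 + 7) = 16*(107/16) = 107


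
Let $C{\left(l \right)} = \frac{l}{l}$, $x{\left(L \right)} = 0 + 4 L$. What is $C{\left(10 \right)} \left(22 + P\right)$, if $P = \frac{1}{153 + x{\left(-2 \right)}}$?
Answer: $\frac{3191}{145} \approx 22.007$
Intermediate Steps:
$x{\left(L \right)} = 4 L$
$C{\left(l \right)} = 1$
$P = \frac{1}{145}$ ($P = \frac{1}{153 + 4 \left(-2\right)} = \frac{1}{153 - 8} = \frac{1}{145} \approx 0.0068966$)
$C{\left(10 \right)} \left(22 + P\right) = 1 \left(22 + \frac{1}{145}\right) = 1 \cdot \frac{3191}{145} = \frac{3191}{145}$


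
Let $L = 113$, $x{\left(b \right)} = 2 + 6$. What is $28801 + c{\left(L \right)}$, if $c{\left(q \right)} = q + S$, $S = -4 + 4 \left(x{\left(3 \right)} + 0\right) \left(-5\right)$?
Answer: $28750$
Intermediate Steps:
$x{\left(b \right)} = 8$
$S = -164$ ($S = -4 + 4 \left(8 + 0\right) \left(-5\right) = -4 + 4 \cdot 8 \left(-5\right) = -4 + 4 \left(-40\right) = -4 - 160 = -164$)
$c{\left(q \right)} = -164 + q$ ($c{\left(q \right)} = q - 164 = -164 + q$)
$28801 + c{\left(L \right)} = 28801 + \left(-164 + 113\right) = 28801 - 51 = 28750$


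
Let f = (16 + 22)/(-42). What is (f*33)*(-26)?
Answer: 5434/7 ≈ 776.29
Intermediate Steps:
f = -19/21 (f = 38*(-1/42) = -19/21 ≈ -0.90476)
(f*33)*(-26) = -19/21*33*(-26) = -209/7*(-26) = 5434/7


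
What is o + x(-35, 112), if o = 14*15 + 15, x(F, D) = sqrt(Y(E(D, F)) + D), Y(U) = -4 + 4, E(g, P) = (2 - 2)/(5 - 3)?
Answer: 225 + 4*sqrt(7) ≈ 235.58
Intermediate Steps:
E(g, P) = 0 (E(g, P) = 0/2 = 0*(1/2) = 0)
Y(U) = 0
x(F, D) = sqrt(D) (x(F, D) = sqrt(0 + D) = sqrt(D))
o = 225 (o = 210 + 15 = 225)
o + x(-35, 112) = 225 + sqrt(112) = 225 + 4*sqrt(7)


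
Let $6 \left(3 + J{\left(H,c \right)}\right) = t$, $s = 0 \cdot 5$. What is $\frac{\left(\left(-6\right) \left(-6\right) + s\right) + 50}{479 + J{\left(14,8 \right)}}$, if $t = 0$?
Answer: $\frac{43}{238} \approx 0.18067$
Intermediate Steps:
$s = 0$
$J{\left(H,c \right)} = -3$ ($J{\left(H,c \right)} = -3 + \frac{1}{6} \cdot 0 = -3 + 0 = -3$)
$\frac{\left(\left(-6\right) \left(-6\right) + s\right) + 50}{479 + J{\left(14,8 \right)}} = \frac{\left(\left(-6\right) \left(-6\right) + 0\right) + 50}{479 - 3} = \frac{\left(36 + 0\right) + 50}{476} = \left(36 + 50\right) \frac{1}{476} = 86 \cdot \frac{1}{476} = \frac{43}{238}$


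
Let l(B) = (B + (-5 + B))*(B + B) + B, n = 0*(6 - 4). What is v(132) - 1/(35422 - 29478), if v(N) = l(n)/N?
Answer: -1/5944 ≈ -0.00016824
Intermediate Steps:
n = 0 (n = 0*2 = 0)
l(B) = B + 2*B*(-5 + 2*B) (l(B) = (-5 + 2*B)*(2*B) + B = 2*B*(-5 + 2*B) + B = B + 2*B*(-5 + 2*B))
v(N) = 0 (v(N) = (0*(-9 + 4*0))/N = (0*(-9 + 0))/N = (0*(-9))/N = 0/N = 0)
v(132) - 1/(35422 - 29478) = 0 - 1/(35422 - 29478) = 0 - 1/5944 = -1/5944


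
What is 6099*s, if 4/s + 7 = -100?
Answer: -228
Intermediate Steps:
s = -4/107 (s = 4/(-7 - 100) = 4/(-107) = 4*(-1/107) = -4/107 ≈ -0.037383)
6099*s = 6099*(-4/107) = -228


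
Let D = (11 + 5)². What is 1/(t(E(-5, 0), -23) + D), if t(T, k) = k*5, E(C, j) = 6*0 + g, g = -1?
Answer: 1/141 ≈ 0.0070922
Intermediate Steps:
E(C, j) = -1 (E(C, j) = 6*0 - 1 = 0 - 1 = -1)
D = 256 (D = 16² = 256)
t(T, k) = 5*k
1/(t(E(-5, 0), -23) + D) = 1/(5*(-23) + 256) = 1/(-115 + 256) = 1/141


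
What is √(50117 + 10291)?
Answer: 6*√1678 ≈ 245.78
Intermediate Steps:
√(50117 + 10291) = √60408 = 6*√1678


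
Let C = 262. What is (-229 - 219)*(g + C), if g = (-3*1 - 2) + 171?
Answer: -191744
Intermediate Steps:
g = 166 (g = (-3 - 2) + 171 = -5 + 171 = 166)
(-229 - 219)*(g + C) = (-229 - 219)*(166 + 262) = -448*428 = -191744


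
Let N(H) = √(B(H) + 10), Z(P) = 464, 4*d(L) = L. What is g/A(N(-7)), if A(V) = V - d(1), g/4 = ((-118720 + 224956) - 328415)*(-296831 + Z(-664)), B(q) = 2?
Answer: 1053544379088/191 + 8428355032704*√3/191 ≈ 8.1947e+10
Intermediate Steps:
d(L) = L/4
N(H) = 2*√3 (N(H) = √(2 + 10) = √12 = 2*√3)
g = 263386094772 (g = 4*(((-118720 + 224956) - 328415)*(-296831 + 464)) = 4*((106236 - 328415)*(-296367)) = 4*(-222179*(-296367)) = 4*65846523693 = 263386094772)
A(V) = -¼ + V (A(V) = V - 1/4 = V - 1*¼ = V - ¼ = -¼ + V)
g/A(N(-7)) = 263386094772/(-¼ + 2*√3)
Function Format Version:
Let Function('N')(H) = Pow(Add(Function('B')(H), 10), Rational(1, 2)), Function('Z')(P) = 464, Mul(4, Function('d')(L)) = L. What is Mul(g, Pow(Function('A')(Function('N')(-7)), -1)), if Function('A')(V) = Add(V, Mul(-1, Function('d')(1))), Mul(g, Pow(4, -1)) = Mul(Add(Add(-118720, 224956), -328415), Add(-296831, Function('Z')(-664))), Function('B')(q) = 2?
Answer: Add(Rational(1053544379088, 191), Mul(Rational(8428355032704, 191), Pow(3, Rational(1, 2)))) ≈ 8.1947e+10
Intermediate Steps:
Function('d')(L) = Mul(Rational(1, 4), L)
Function('N')(H) = Mul(2, Pow(3, Rational(1, 2))) (Function('N')(H) = Pow(Add(2, 10), Rational(1, 2)) = Pow(12, Rational(1, 2)) = Mul(2, Pow(3, Rational(1, 2))))
g = 263386094772 (g = Mul(4, Mul(Add(Add(-118720, 224956), -328415), Add(-296831, 464))) = Mul(4, Mul(Add(106236, -328415), -296367)) = Mul(4, Mul(-222179, -296367)) = Mul(4, 65846523693) = 263386094772)
Function('A')(V) = Add(Rational(-1, 4), V) (Function('A')(V) = Add(V, Mul(-1, Mul(Rational(1, 4), 1))) = Add(V, Mul(-1, Rational(1, 4))) = Add(V, Rational(-1, 4)) = Add(Rational(-1, 4), V))
Mul(g, Pow(Function('A')(Function('N')(-7)), -1)) = Mul(263386094772, Pow(Add(Rational(-1, 4), Mul(2, Pow(3, Rational(1, 2)))), -1))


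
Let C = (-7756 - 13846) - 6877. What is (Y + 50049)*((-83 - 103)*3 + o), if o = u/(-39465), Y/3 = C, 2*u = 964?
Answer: 86590315264/4385 ≈ 1.9747e+7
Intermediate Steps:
u = 482 (u = (½)*964 = 482)
C = -28479 (C = -21602 - 6877 = -28479)
Y = -85437 (Y = 3*(-28479) = -85437)
o = -482/39465 (o = 482/(-39465) = 482*(-1/39465) = -482/39465 ≈ -0.012213)
(Y + 50049)*((-83 - 103)*3 + o) = (-85437 + 50049)*((-83 - 103)*3 - 482/39465) = -35388*(-186*3 - 482/39465) = -35388*(-558 - 482/39465) = -35388*(-22021952/39465) = 86590315264/4385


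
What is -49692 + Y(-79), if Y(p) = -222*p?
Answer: -32154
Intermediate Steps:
-49692 + Y(-79) = -49692 - 222*(-79) = -49692 + 17538 = -32154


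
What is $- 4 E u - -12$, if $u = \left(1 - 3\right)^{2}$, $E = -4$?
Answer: $76$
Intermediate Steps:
$u = 4$ ($u = \left(-2\right)^{2} = 4$)
$- 4 E u - -12 = \left(-4\right) \left(-4\right) 4 - -12 = 16 \cdot 4 + 12 = 64 + 12 = 76$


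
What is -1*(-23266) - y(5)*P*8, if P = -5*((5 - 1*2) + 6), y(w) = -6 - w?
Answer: 19306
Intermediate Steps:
P = -45 (P = -5*((5 - 2) + 6) = -5*(3 + 6) = -5*9 = -45)
-1*(-23266) - y(5)*P*8 = -1*(-23266) - (-6 - 1*5)*(-45)*8 = 23266 - (-6 - 5)*(-45)*8 = 23266 - (-11*(-45))*8 = 23266 - 495*8 = 23266 - 1*3960 = 23266 - 3960 = 19306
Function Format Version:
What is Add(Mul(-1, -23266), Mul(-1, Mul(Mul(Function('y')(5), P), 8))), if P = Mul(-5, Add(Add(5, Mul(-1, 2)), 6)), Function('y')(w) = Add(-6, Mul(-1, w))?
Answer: 19306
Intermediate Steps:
P = -45 (P = Mul(-5, Add(Add(5, -2), 6)) = Mul(-5, Add(3, 6)) = Mul(-5, 9) = -45)
Add(Mul(-1, -23266), Mul(-1, Mul(Mul(Function('y')(5), P), 8))) = Add(Mul(-1, -23266), Mul(-1, Mul(Mul(Add(-6, Mul(-1, 5)), -45), 8))) = Add(23266, Mul(-1, Mul(Mul(Add(-6, -5), -45), 8))) = Add(23266, Mul(-1, Mul(Mul(-11, -45), 8))) = Add(23266, Mul(-1, Mul(495, 8))) = Add(23266, Mul(-1, 3960)) = Add(23266, -3960) = 19306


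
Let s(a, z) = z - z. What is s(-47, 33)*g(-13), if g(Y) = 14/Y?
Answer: 0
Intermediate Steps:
s(a, z) = 0
s(-47, 33)*g(-13) = 0*(14/(-13)) = 0*(14*(-1/13)) = 0*(-14/13) = 0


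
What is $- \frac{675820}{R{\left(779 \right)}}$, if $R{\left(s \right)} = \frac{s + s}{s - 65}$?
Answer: $- \frac{241267740}{779} \approx -3.0971 \cdot 10^{5}$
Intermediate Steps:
$R{\left(s \right)} = \frac{2 s}{-65 + s}$
$- \frac{675820}{R{\left(779 \right)}} = - \frac{675820}{2 \cdot 779 \frac{1}{-65 + 779}} = - \frac{675820}{2 \cdot 779 \cdot \frac{1}{714}} = - \frac{675820}{\frac{779}{357}} = \left(-675820\right) \frac{357}{779} = - \frac{241267740}{779}$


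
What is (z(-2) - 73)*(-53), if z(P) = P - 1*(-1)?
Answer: 3922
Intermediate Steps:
z(P) = 1 + P (z(P) = P + 1 = 1 + P)
(z(-2) - 73)*(-53) = ((1 - 2) - 73)*(-53) = (-1 - 73)*(-53) = -74*(-53) = 3922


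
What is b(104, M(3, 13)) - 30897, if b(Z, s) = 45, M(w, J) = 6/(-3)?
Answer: -30852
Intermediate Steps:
M(w, J) = -2 (M(w, J) = 6*(-1/3) = -2)
b(104, M(3, 13)) - 30897 = 45 - 30897 = -30852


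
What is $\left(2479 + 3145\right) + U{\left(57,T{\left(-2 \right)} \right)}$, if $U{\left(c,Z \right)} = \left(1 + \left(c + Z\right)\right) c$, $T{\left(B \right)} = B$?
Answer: $8816$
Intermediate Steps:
$U{\left(c,Z \right)} = c \left(1 + Z + c\right)$ ($U{\left(c,Z \right)} = \left(1 + \left(Z + c\right)\right) c = \left(1 + Z + c\right) c = c \left(1 + Z + c\right)$)
$\left(2479 + 3145\right) + U{\left(57,T{\left(-2 \right)} \right)} = \left(2479 + 3145\right) + 57 \left(1 - 2 + 57\right) = 5624 + 57 \cdot 56 = 5624 + 3192 = 8816$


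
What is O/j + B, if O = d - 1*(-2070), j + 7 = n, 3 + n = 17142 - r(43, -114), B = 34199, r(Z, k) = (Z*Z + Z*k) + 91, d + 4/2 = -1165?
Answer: 229065203/6698 ≈ 34199.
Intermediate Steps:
d = -1167 (d = -2 - 1165 = -1167)
r(Z, k) = 91 + Z² + Z*k (r(Z, k) = (Z² + Z*k) + 91 = 91 + Z² + Z*k)
n = 20101 (n = -3 + (17142 - (91 + 43² + 43*(-114))) = -3 + (17142 - (91 + 1849 - 4902)) = -3 + (17142 - 1*(-2962)) = -3 + (17142 + 2962) = -3 + 20104 = 20101)
j = 20094 (j = -7 + 20101 = 20094)
O = 903 (O = -1167 - 1*(-2070) = -1167 + 2070 = 903)
O/j + B = 903/20094 + 34199 = 903*(1/20094) + 34199 = 301/6698 + 34199 = 229065203/6698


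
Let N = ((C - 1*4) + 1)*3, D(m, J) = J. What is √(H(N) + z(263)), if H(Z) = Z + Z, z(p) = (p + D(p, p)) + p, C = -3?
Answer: √753 ≈ 27.441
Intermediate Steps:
N = -18 (N = ((-3 - 1*4) + 1)*3 = ((-3 - 4) + 1)*3 = (-7 + 1)*3 = -6*3 = -18)
z(p) = 3*p (z(p) = (p + p) + p = 2*p + p = 3*p)
H(Z) = 2*Z
√(H(N) + z(263)) = √(2*(-18) + 3*263) = √(-36 + 789) = √753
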